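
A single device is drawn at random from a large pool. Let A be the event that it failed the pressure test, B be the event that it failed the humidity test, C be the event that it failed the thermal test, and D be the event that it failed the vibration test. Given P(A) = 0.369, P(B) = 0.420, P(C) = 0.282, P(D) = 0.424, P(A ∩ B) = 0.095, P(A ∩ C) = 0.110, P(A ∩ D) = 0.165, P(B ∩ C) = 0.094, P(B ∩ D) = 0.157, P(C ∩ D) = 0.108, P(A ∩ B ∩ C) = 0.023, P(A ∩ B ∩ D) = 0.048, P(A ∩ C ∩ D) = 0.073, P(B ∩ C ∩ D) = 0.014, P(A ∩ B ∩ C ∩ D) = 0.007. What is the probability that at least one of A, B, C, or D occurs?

Using inclusion–exclusion:
P(A ∪ B ∪ C ∪ D) = 0.369 + 0.420 + 0.282 + 0.424 − 0.095 − 0.110 − 0.165 − 0.094 − 0.157 − 0.108 + 0.023 + 0.048 + 0.073 + 0.014 − 0.007 = 0.917

0.917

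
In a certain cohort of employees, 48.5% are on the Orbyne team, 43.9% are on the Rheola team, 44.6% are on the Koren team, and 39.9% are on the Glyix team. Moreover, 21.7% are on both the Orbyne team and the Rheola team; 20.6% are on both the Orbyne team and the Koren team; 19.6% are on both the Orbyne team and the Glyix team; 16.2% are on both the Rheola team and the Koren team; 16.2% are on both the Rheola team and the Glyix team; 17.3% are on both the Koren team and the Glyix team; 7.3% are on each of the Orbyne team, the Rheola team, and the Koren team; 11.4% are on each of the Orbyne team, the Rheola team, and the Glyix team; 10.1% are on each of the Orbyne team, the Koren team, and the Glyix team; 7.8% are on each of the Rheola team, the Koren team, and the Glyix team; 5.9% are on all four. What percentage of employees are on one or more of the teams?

96.0%

Using inclusion–exclusion:
P(≥1) = 48.5 + 43.9 + 44.6 + 39.9 − 21.7 − 20.6 − 19.6 − 16.2 − 16.2 − 17.3 + 7.3 + 11.4 + 10.1 + 7.8 − 5.9 = 96.0%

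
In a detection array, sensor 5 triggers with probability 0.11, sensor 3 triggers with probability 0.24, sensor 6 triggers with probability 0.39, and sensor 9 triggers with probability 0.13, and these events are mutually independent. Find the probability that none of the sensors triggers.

P(none) = (1 − 0.11) × (1 − 0.24) × (1 − 0.39) × (1 − 0.13) = 0.89 × 0.76 × 0.61 × 0.87 = 0.35896548

0.35896548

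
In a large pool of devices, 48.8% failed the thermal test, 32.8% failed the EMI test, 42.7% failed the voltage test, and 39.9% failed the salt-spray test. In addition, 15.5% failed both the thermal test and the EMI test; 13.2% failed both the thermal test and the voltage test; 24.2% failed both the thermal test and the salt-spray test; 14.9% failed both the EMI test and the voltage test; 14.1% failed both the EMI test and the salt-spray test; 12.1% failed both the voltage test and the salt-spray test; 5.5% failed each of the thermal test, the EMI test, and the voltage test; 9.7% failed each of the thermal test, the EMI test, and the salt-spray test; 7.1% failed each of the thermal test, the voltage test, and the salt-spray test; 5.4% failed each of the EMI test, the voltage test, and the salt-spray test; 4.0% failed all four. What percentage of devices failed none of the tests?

6.1%

By inclusion–exclusion:
P(≥1) = 48.8 + 32.8 + 42.7 + 39.9 − 15.5 − 13.2 − 24.2 − 14.9 − 14.1 − 12.1 + 5.5 + 9.7 + 7.1 + 5.4 − 4.0 = 93.9%
P(none) = 100% − 93.9% = 6.1%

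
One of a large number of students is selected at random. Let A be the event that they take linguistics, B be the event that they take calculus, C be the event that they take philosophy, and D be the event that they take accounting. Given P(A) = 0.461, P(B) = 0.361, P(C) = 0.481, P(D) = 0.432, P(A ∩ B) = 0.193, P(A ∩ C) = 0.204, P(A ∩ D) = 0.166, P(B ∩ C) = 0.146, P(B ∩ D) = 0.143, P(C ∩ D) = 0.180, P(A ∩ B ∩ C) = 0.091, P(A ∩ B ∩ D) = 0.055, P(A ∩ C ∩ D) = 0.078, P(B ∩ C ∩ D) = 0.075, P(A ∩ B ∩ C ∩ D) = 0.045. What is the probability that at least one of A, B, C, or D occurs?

Using inclusion–exclusion:
P(A ∪ B ∪ C ∪ D) = 0.461 + 0.361 + 0.481 + 0.432 − 0.193 − 0.204 − 0.166 − 0.146 − 0.143 − 0.180 + 0.091 + 0.055 + 0.078 + 0.075 − 0.045 = 0.957

0.957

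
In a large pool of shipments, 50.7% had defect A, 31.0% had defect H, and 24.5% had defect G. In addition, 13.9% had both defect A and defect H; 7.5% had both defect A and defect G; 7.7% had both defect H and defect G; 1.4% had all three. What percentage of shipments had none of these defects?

P(at least one) = 50.7 + 31.0 + 24.5 − 13.9 − 7.5 − 7.7 + 1.4 = 78.5%
P(none) = 100% − 78.5% = 21.5%

21.5%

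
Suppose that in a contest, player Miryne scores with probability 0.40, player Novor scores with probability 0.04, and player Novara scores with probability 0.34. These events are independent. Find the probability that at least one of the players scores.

0.61984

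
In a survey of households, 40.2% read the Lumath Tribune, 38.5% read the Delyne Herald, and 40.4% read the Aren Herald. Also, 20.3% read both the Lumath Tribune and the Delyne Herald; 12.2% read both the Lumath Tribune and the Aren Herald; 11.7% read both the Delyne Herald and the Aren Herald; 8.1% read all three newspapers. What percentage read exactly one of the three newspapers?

By inclusion–exclusion (exactly-one form):
P(exactly one) = 40.2 + 38.5 + 40.4 − 2·20.3 − 2·12.2 − 2·11.7 + 3·8.1 = 55.0%

55.0%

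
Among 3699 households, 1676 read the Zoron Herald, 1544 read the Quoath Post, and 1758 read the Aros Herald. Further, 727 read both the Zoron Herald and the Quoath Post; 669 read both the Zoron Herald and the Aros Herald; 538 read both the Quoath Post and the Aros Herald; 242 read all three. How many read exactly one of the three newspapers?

N(exactly one) = 1676 + 1544 + 1758 − 2·727 − 2·669 − 2·538 + 3·242 = 1836

1836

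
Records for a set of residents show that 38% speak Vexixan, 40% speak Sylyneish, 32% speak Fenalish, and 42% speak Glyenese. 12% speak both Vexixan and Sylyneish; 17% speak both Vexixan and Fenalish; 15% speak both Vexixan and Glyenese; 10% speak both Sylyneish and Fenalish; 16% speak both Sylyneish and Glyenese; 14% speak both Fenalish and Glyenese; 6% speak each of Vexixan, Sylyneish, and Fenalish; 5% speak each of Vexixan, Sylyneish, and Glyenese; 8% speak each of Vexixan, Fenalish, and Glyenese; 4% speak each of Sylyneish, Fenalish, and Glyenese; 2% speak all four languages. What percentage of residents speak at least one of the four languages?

89%

P(union) = 38 + 40 + 32 + 42 − 12 − 17 − 15 − 10 − 16 − 14 + 6 + 5 + 8 + 4 − 2 = 89%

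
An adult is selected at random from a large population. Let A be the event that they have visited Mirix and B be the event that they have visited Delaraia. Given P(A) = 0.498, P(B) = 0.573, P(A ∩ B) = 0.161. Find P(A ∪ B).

P(A ∪ B) = 0.498 + 0.573 − 0.161 = 0.910

0.910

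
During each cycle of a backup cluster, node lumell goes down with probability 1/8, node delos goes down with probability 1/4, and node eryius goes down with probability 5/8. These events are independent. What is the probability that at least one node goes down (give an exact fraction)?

P(none) = (1 − 1/8) × (1 − 1/4) × (1 − 5/8) = 7/8 × 3/4 × 3/8 = 63/256
P(at least one) = 1 − 63/256 = 193/256

193/256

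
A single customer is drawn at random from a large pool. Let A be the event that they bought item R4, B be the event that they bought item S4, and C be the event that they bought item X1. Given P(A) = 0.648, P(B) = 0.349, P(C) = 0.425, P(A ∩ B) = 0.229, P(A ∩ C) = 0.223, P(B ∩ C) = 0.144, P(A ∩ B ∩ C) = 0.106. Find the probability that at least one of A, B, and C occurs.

0.932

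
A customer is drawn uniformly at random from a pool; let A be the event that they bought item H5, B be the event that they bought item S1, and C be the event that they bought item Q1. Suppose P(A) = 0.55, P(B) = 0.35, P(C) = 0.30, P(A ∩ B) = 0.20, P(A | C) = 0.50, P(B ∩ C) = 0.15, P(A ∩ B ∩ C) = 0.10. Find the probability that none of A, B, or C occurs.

P(A ∩ C) = P(C)·P(A|C) = 0.30 × 0.50 = 0.15
P(A ∪ B ∪ C) = 0.55 + 0.35 + 0.30 − 0.20 − 0.15 − 0.15 + 0.10 = 0.80
P(none) = 1 − 0.80 = 0.20

0.20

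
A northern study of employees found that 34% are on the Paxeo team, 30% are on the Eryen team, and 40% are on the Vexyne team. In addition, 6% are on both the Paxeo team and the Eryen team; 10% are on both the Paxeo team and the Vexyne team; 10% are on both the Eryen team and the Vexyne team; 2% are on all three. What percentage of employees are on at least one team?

P(≥1) = 34 + 30 + 40 − 6 − 10 − 10 + 2 = 80%

80%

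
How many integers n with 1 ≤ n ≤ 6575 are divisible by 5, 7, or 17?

2332

Apply inclusion-exclusion:
⌊6575/5⌋ + ⌊6575/7⌋ + ⌊6575/17⌋ − ⌊6575/35⌋ − ⌊6575/85⌋ − ⌊6575/119⌋ + ⌊6575/595⌋ = 1315 + 939 + 386 − 187 − 77 − 55 + 11 = 2332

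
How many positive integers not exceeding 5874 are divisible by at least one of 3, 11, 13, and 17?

2780

Inclusion–exclusion gives
floor(5874/3) + floor(5874/11) + floor(5874/13) + floor(5874/17) − floor(5874/33) − floor(5874/39) − floor(5874/51) − floor(5874/143) − floor(5874/187) − floor(5874/221) + floor(5874/429) + floor(5874/561) + floor(5874/663) + floor(5874/2431) − floor(5874/7293) = 1958 + 534 + 451 + 345 − 178 − 150 − 115 − 41 − 31 − 26 + 13 + 10 + 8 + 2 − 0 = 2780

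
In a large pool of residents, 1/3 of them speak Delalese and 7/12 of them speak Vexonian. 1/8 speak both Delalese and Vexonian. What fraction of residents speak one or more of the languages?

19/24

P(≥1) = 1/3 + 7/12 − 1/8 = 19/24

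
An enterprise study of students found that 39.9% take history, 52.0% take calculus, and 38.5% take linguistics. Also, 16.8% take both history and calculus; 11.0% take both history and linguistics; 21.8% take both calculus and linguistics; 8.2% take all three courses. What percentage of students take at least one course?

Inclusion–exclusion gives
P(at least one) = 39.9 + 52.0 + 38.5 − 16.8 − 11.0 − 21.8 + 8.2 = 89.0%

89.0%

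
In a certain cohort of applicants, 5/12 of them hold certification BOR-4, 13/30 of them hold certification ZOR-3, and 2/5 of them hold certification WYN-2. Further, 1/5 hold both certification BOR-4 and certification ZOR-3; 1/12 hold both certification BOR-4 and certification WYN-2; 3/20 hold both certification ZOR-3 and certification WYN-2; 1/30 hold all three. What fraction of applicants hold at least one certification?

17/20

Apply inclusion-exclusion:
P(union) = 5/12 + 13/30 + 2/5 − 1/5 − 1/12 − 3/20 + 1/30 = 17/20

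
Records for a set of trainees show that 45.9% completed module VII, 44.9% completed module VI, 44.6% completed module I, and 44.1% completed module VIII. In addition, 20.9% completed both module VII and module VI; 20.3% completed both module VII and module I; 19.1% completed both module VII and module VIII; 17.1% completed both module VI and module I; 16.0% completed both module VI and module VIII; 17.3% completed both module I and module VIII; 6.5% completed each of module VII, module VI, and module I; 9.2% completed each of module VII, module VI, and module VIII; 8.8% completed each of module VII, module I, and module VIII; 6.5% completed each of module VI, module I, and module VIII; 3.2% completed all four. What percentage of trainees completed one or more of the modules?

96.6%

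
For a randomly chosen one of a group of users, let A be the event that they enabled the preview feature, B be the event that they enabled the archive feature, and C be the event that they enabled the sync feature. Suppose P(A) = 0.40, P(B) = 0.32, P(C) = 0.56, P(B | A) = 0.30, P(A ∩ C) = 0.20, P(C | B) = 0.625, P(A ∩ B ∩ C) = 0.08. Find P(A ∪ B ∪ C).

0.84

P(A ∩ B) = P(A)·P(B|A) = 0.40 × 0.30 = 0.12
P(B ∩ C) = P(B)·P(C|B) = 0.32 × 0.625 = 0.20
By inclusion-exclusion,
P(A ∪ B ∪ C) = 0.40 + 0.32 + 0.56 − 0.12 − 0.20 − 0.20 + 0.08 = 0.84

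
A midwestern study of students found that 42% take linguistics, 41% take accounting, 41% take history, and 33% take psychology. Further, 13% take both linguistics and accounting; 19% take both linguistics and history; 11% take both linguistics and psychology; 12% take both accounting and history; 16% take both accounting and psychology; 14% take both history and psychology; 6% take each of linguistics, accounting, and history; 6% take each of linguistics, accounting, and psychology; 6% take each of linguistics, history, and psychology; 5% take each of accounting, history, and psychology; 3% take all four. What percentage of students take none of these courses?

8%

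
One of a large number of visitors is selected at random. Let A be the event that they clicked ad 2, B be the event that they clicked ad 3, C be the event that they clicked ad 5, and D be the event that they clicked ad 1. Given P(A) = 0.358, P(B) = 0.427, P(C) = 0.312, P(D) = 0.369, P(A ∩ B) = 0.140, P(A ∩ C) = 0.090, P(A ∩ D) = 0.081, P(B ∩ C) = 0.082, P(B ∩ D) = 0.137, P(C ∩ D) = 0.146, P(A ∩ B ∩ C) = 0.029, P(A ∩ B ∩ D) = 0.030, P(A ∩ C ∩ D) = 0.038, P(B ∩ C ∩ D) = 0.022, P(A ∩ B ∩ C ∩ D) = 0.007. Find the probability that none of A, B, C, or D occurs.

0.098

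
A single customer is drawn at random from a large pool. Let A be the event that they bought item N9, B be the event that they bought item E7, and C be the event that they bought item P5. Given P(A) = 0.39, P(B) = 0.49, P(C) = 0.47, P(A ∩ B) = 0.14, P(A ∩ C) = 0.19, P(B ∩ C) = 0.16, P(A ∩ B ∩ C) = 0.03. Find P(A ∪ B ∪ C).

Apply inclusion-exclusion:
P(A ∪ B ∪ C) = 0.39 + 0.49 + 0.47 − 0.14 − 0.19 − 0.16 + 0.03 = 0.89

0.89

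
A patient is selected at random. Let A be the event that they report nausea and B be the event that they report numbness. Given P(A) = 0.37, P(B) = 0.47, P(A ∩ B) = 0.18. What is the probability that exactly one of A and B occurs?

0.48

P(exactly one) = 0.37 + 0.47 − 2·0.18 = 0.48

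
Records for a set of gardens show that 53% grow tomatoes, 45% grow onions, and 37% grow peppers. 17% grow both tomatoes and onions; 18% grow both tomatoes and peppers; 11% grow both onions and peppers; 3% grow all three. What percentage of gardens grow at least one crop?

P(union) = 53 + 45 + 37 − 17 − 18 − 11 + 3 = 92%

92%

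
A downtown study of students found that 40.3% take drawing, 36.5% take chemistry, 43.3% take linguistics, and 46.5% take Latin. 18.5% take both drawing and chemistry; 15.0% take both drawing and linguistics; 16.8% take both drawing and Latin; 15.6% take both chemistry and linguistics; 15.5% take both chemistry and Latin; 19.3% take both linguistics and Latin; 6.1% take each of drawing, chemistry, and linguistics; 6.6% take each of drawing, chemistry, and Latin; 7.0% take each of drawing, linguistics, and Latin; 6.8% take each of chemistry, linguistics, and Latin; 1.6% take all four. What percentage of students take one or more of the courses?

90.8%

Using inclusion–exclusion:
P(at least one) = 40.3 + 36.5 + 43.3 + 46.5 − 18.5 − 15.0 − 16.8 − 15.6 − 15.5 − 19.3 + 6.1 + 6.6 + 7.0 + 6.8 − 1.6 = 90.8%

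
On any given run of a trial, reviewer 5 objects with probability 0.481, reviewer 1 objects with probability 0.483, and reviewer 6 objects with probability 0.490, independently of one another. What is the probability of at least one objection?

Independence gives P(none) = ∏(1 − pᵢ).
P(none) = (1 − 0.481) × (1 − 0.483) × (1 − 0.490) = 0.519 × 0.517 × 0.510 = 0.13684473
P(at least one) = 1 − 0.13684473 = 0.86315527

0.86315527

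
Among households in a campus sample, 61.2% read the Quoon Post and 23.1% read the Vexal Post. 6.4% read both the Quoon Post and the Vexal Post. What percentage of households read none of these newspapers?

22.1%

By inclusion-exclusion,
P(union) = 61.2 + 23.1 − 6.4 = 77.9%
P(none) = 100% − 77.9% = 22.1%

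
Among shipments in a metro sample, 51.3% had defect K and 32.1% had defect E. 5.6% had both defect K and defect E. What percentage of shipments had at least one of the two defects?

77.8%

P(≥1) = 51.3 + 32.1 − 5.6 = 77.8%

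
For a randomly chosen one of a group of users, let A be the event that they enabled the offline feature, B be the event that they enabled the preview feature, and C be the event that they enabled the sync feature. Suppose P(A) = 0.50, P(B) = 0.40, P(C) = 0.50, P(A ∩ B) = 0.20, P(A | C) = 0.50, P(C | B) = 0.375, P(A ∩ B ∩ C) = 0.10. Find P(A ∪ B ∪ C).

0.90

P(A ∩ C) = P(C)·P(A|C) = 0.50 × 0.50 = 0.25
P(B ∩ C) = P(B)·P(C|B) = 0.40 × 0.375 = 0.15
P(A ∪ B ∪ C) = 0.50 + 0.40 + 0.50 − 0.20 − 0.25 − 0.15 + 0.10 = 0.90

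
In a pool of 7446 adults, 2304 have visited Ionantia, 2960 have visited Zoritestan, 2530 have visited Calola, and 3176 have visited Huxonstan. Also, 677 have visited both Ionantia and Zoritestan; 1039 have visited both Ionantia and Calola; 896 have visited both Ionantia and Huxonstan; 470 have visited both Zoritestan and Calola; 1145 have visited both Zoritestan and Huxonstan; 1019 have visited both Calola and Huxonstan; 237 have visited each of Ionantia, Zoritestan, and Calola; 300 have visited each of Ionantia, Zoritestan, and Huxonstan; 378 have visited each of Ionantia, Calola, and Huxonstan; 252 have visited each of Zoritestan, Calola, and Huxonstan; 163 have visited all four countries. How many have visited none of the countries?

718

Apply inclusion-exclusion:
|at least one| = 2304 + 2960 + 2530 + 3176 − 677 − 1039 − 896 − 470 − 1145 − 1019 + 237 + 300 + 378 + 252 − 163 = 6728
None: 7446 − 6728 = 718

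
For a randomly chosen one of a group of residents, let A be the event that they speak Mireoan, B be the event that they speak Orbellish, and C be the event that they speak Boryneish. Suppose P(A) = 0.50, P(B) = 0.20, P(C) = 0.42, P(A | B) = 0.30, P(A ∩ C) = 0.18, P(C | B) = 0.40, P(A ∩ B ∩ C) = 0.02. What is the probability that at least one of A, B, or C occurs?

0.82

P(A ∩ B) = P(B)·P(A|B) = 0.20 × 0.30 = 0.06
P(B ∩ C) = P(B)·P(C|B) = 0.20 × 0.40 = 0.08
Apply inclusion-exclusion:
P(A ∪ B ∪ C) = 0.50 + 0.20 + 0.42 − 0.06 − 0.18 − 0.08 + 0.02 = 0.82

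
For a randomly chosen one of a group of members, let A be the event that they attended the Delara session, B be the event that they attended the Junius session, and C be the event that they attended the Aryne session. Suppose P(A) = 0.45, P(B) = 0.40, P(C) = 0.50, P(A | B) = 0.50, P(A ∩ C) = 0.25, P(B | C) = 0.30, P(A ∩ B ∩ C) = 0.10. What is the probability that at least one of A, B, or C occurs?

0.85

P(A ∩ B) = P(B)·P(A|B) = 0.40 × 0.50 = 0.20
P(B ∩ C) = P(C)·P(B|C) = 0.50 × 0.30 = 0.15
Inclusion–exclusion gives
P(A ∪ B ∪ C) = 0.45 + 0.40 + 0.50 − 0.20 − 0.25 − 0.15 + 0.10 = 0.85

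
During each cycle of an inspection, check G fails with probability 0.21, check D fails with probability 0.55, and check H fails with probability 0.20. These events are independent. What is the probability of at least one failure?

P(none) = (1 − 0.21) × (1 − 0.55) × (1 − 0.20) = 0.79 × 0.45 × 0.80 = 0.2844
P(at least one) = 1 − 0.2844 = 0.7156

0.7156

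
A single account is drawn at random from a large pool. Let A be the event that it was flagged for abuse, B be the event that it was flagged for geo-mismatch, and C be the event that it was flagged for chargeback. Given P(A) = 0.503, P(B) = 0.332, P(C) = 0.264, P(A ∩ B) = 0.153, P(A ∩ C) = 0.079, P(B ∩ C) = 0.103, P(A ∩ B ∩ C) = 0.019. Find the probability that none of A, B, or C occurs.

Inclusion–exclusion gives
P(A ∪ B ∪ C) = 0.503 + 0.332 + 0.264 − 0.153 − 0.079 − 0.103 + 0.019 = 0.783
P(none) = 1 − 0.783 = 0.217

0.217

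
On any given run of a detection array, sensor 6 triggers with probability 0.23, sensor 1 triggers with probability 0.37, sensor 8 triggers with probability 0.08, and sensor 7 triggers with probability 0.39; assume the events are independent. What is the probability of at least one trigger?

0.72776188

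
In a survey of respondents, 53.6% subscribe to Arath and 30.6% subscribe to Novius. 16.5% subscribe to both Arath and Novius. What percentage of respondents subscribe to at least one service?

P(≥1) = 53.6 + 30.6 − 16.5 = 67.7%

67.7%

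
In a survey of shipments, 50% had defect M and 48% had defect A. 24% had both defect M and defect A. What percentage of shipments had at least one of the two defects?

Using inclusion–exclusion:
P(union) = 50 + 48 − 24 = 74%

74%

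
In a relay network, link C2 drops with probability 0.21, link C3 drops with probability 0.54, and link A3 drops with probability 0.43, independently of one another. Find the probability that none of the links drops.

P(none) = (1 − 0.21) × (1 − 0.54) × (1 − 0.43) = 0.79 × 0.46 × 0.57 = 0.207138

0.207138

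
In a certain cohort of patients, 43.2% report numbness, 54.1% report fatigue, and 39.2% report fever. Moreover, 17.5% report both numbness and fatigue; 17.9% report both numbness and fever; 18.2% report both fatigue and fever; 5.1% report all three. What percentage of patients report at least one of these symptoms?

88.0%

Inclusion–exclusion gives
P(at least one) = 43.2 + 54.1 + 39.2 − 17.5 − 17.9 − 18.2 + 5.1 = 88.0%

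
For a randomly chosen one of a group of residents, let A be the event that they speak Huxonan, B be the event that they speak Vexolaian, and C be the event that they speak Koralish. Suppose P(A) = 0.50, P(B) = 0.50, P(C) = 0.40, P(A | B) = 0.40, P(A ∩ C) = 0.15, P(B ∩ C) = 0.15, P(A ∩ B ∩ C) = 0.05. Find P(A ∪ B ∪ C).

0.95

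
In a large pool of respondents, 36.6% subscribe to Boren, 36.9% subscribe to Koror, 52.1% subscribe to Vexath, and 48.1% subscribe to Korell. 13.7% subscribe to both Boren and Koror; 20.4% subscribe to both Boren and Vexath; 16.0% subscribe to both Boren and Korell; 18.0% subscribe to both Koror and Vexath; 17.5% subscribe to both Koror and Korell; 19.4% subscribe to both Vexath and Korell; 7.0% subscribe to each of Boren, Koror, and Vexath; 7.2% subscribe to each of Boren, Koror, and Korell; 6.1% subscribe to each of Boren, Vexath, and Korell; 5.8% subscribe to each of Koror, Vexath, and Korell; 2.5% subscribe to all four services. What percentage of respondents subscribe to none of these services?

7.7%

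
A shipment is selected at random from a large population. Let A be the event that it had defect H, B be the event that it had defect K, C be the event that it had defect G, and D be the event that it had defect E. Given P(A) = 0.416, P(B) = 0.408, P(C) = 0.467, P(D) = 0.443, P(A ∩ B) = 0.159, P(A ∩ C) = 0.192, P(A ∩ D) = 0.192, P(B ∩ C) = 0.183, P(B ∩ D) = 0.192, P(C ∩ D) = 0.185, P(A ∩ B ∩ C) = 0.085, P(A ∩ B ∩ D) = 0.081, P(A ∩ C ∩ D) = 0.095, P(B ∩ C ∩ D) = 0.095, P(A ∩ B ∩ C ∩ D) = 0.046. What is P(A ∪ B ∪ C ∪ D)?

0.941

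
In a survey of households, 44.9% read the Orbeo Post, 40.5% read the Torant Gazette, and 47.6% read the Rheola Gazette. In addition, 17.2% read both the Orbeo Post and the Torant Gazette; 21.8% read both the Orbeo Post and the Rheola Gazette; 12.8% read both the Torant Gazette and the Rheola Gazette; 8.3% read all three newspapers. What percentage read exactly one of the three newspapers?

54.3%

P(exactly one) = 44.9 + 40.5 + 47.6 − 2·17.2 − 2·21.8 − 2·12.8 + 3·8.3 = 54.3%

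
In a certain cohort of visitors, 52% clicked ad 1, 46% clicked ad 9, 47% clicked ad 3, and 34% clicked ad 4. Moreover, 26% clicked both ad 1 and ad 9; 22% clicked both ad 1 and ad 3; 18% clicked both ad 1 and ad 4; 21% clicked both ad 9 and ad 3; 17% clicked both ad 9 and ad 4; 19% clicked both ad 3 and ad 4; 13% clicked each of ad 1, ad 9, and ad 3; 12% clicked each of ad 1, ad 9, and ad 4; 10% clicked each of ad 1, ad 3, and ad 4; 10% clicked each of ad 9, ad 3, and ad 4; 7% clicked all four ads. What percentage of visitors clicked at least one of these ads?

Inclusion–exclusion gives
P(≥1) = 52 + 46 + 47 + 34 − 26 − 22 − 18 − 21 − 17 − 19 + 13 + 12 + 10 + 10 − 7 = 94%

94%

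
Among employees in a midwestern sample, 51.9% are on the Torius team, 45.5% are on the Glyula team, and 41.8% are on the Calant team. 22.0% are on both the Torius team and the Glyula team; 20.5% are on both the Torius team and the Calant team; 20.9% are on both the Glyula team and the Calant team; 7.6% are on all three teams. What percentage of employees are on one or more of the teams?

83.4%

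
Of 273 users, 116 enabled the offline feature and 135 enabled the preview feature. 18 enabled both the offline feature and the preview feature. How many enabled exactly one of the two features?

215

|exactly one| = 116 + 135 − 2·18 = 215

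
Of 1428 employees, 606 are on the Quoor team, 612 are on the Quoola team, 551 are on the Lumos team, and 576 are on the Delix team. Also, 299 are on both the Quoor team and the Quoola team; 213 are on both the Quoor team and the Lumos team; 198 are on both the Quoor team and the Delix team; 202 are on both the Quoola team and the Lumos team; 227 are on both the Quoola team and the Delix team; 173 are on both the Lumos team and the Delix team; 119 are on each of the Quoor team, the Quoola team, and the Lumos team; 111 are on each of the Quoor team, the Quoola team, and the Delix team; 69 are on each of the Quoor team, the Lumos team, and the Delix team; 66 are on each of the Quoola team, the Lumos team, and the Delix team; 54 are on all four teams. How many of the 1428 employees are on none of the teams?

|at least one| = 606 + 612 + 551 + 576 − 299 − 213 − 198 − 202 − 227 − 173 + 119 + 111 + 69 + 66 − 54 = 1344
None: 1428 − 1344 = 84

84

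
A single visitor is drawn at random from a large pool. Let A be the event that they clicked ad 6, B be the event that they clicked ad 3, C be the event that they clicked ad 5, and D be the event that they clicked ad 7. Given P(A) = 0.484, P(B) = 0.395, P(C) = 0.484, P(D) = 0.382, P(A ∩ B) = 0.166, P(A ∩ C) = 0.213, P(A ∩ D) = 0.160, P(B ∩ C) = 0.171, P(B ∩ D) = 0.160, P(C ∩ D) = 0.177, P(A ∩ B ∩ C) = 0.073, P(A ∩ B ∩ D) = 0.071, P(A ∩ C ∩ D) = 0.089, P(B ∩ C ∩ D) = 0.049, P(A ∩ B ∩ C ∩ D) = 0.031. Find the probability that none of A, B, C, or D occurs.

Apply inclusion-exclusion:
P(A ∪ B ∪ C ∪ D) = 0.484 + 0.395 + 0.484 + 0.382 − 0.166 − 0.213 − 0.160 − 0.171 − 0.160 − 0.177 + 0.073 + 0.071 + 0.089 + 0.049 − 0.031 = 0.949
P(none) = 1 − 0.949 = 0.051

0.051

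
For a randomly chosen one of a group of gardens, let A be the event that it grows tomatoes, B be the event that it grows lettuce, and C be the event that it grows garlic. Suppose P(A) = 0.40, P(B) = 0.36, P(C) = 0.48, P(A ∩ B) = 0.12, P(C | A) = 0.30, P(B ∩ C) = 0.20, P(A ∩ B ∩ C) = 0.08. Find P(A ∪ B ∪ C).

0.88

P(A ∩ C) = P(A)·P(C|A) = 0.40 × 0.30 = 0.12
By inclusion–exclusion:
P(A ∪ B ∪ C) = 0.40 + 0.36 + 0.48 − 0.12 − 0.12 − 0.20 + 0.08 = 0.88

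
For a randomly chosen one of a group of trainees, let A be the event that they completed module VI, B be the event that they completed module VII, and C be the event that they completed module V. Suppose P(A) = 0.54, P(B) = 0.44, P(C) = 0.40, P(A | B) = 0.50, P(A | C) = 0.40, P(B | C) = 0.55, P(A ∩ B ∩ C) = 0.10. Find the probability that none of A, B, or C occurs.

0.12

P(A ∩ B) = P(B)·P(A|B) = 0.44 × 0.50 = 0.22
P(A ∩ C) = P(C)·P(A|C) = 0.40 × 0.40 = 0.16
P(B ∩ C) = P(C)·P(B|C) = 0.40 × 0.55 = 0.22
P(A ∪ B ∪ C) = 0.54 + 0.44 + 0.40 − 0.22 − 0.16 − 0.22 + 0.10 = 0.88
P(none) = 1 − 0.88 = 0.12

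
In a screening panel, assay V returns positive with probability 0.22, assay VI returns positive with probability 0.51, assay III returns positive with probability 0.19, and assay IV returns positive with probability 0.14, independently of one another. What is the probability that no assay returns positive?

0.26624052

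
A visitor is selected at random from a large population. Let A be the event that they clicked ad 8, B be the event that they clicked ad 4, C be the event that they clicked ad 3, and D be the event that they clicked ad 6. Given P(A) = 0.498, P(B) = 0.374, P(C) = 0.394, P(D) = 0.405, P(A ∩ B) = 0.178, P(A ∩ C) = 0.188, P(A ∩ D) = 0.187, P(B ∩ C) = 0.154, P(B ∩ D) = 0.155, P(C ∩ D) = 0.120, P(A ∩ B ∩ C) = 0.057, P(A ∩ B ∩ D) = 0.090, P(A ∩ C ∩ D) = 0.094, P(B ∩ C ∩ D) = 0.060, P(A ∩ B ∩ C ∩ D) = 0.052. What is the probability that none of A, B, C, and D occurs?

P(A ∪ B ∪ C ∪ D) = 0.498 + 0.374 + 0.394 + 0.405 − 0.178 − 0.188 − 0.187 − 0.154 − 0.155 − 0.120 + 0.057 + 0.090 + 0.094 + 0.060 − 0.052 = 0.938
P(none) = 1 − 0.938 = 0.062

0.062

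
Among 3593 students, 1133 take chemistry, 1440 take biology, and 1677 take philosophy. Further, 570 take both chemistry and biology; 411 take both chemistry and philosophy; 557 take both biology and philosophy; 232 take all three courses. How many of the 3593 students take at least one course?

By inclusion–exclusion:
N(≥1) = 1133 + 1440 + 1677 − 570 − 411 − 557 + 232 = 2944

2944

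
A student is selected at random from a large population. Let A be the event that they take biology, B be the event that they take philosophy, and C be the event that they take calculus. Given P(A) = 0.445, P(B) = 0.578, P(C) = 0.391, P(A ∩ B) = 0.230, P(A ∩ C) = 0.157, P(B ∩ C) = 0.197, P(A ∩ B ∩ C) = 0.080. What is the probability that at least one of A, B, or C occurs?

Apply inclusion-exclusion:
P(A ∪ B ∪ C) = 0.445 + 0.578 + 0.391 − 0.230 − 0.157 − 0.197 + 0.080 = 0.910

0.910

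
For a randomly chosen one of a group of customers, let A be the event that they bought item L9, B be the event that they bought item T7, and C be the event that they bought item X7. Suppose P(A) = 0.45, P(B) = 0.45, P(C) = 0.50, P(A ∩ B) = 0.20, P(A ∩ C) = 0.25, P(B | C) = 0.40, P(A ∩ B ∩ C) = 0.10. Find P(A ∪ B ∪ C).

P(B ∩ C) = P(C)·P(B|C) = 0.50 × 0.40 = 0.20
Apply inclusion-exclusion:
P(A ∪ B ∪ C) = 0.45 + 0.45 + 0.50 − 0.20 − 0.25 − 0.20 + 0.10 = 0.85

0.85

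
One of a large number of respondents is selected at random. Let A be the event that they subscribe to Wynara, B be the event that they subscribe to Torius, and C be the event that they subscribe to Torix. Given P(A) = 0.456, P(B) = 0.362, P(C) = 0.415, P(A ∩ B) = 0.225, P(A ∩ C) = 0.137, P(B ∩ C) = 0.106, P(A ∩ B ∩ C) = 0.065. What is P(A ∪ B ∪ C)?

0.830

P(A ∪ B ∪ C) = 0.456 + 0.362 + 0.415 − 0.225 − 0.137 − 0.106 + 0.065 = 0.830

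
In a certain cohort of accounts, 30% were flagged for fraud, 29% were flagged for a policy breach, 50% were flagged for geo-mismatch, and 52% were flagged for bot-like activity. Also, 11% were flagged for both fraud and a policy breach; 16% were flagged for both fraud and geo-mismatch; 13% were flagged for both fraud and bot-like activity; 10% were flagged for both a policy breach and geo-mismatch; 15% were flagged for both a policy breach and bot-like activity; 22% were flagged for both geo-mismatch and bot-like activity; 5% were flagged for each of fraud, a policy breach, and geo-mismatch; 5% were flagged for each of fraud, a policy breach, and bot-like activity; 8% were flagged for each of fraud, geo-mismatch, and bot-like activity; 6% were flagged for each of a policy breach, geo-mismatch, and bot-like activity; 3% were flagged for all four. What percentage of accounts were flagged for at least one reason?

Inclusion–exclusion gives
P(at least one) = 30 + 29 + 50 + 52 − 11 − 16 − 13 − 10 − 15 − 22 + 5 + 5 + 8 + 6 − 3 = 95%

95%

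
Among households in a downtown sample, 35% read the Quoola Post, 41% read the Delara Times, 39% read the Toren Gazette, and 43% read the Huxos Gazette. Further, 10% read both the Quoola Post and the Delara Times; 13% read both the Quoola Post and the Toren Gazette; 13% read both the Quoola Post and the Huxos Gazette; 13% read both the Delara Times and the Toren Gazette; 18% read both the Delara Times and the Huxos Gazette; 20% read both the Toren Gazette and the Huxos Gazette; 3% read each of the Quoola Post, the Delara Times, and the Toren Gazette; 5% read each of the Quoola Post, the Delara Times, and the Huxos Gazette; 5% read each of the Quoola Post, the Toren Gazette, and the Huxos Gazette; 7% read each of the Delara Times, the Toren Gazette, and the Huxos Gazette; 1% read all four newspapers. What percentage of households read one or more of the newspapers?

90%

Using inclusion–exclusion:
P(at least one) = 35 + 41 + 39 + 43 − 10 − 13 − 13 − 13 − 18 − 20 + 3 + 5 + 5 + 7 − 1 = 90%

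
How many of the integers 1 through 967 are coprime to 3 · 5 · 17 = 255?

486

Apply inclusion-exclusion:
⌊967/3⌋ + ⌊967/5⌋ + ⌊967/17⌋ − ⌊967/15⌋ − ⌊967/51⌋ − ⌊967/85⌋ + ⌊967/255⌋ = 322 + 193 + 56 − 64 − 18 − 11 + 3 = 481
967 − 481 = 486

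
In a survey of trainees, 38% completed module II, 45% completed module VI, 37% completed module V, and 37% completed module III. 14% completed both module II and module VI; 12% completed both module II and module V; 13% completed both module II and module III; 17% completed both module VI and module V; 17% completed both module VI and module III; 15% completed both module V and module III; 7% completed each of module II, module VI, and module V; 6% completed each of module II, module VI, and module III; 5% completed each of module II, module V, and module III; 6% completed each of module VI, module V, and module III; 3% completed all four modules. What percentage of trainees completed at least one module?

90%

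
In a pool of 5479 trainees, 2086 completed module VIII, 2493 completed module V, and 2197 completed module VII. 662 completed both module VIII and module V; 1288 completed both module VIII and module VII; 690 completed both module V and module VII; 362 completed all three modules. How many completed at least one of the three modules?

4498

By inclusion-exclusion,
N(≥1) = 2086 + 2493 + 2197 − 662 − 1288 − 690 + 362 = 4498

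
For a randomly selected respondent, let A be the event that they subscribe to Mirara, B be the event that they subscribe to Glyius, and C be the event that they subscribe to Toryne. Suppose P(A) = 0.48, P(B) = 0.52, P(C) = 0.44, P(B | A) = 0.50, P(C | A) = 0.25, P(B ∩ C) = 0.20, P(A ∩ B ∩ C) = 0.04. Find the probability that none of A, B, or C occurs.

0.08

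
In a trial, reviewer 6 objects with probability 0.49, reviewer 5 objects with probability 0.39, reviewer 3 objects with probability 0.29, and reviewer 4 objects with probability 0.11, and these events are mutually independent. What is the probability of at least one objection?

0.80341591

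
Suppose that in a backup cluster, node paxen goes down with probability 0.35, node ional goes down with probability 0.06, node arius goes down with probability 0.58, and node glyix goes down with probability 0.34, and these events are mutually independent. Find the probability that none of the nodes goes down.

0.1693692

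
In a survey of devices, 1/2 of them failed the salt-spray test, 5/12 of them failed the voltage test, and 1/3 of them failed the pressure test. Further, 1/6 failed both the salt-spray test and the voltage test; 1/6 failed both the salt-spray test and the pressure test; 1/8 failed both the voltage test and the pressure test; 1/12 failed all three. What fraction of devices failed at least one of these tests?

7/8

P(≥1) = 1/2 + 5/12 + 1/3 − 1/6 − 1/6 − 1/8 + 1/12 = 7/8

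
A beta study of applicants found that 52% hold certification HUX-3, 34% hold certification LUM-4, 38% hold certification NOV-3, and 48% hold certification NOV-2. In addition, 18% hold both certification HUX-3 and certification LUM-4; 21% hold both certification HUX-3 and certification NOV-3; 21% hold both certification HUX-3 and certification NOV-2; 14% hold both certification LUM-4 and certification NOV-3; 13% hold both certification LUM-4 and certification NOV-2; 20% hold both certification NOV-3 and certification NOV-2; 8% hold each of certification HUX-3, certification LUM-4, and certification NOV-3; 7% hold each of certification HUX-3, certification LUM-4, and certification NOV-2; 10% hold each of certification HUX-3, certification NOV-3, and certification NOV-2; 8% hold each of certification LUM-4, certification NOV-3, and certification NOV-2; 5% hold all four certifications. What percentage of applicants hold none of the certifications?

7%

P(at least one) = 52 + 34 + 38 + 48 − 18 − 21 − 21 − 14 − 13 − 20 + 8 + 7 + 10 + 8 − 5 = 93%
P(none) = 100% − 93% = 7%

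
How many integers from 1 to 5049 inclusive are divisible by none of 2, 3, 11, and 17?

By inclusion–exclusion:
⌊5049/2⌋ + ⌊5049/3⌋ + ⌊5049/11⌋ + ⌊5049/17⌋ − ⌊5049/6⌋ − ⌊5049/22⌋ − ⌊5049/34⌋ − ⌊5049/33⌋ − ⌊5049/51⌋ − ⌊5049/187⌋ + ⌊5049/66⌋ + ⌊5049/102⌋ + ⌊5049/374⌋ + ⌊5049/561⌋ − ⌊5049/1122⌋ = 2524 + 1683 + 459 + 297 − 841 − 229 − 148 − 153 − 99 − 27 + 76 + 49 + 13 + 9 − 4 = 3609
5049 − 3609 = 1440

1440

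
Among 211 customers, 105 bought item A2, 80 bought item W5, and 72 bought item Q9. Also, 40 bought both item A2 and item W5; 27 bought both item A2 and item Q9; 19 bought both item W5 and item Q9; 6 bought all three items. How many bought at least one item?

177

N(≥1) = 105 + 80 + 72 − 40 − 27 − 19 + 6 = 177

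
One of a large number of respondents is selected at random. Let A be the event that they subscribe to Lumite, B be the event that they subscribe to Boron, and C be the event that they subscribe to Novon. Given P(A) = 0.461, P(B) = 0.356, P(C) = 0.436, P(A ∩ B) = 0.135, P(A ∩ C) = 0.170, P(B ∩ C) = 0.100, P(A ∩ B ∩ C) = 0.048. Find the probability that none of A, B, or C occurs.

P(A ∪ B ∪ C) = 0.461 + 0.356 + 0.436 − 0.135 − 0.170 − 0.100 + 0.048 = 0.896
P(none) = 1 − 0.896 = 0.104

0.104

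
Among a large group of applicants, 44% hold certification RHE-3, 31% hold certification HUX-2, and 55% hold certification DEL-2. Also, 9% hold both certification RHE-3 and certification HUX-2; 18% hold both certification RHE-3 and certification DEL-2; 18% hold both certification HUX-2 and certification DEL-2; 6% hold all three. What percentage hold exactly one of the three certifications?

58%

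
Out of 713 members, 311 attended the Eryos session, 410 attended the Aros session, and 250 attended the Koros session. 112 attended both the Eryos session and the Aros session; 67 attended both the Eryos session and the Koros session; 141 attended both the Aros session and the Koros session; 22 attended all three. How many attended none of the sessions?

40

|union| = 311 + 410 + 250 − 112 − 67 − 141 + 22 = 673
None: 713 − 673 = 40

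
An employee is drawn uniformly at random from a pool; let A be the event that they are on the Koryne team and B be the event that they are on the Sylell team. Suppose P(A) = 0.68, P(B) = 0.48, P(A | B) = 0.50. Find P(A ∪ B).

0.92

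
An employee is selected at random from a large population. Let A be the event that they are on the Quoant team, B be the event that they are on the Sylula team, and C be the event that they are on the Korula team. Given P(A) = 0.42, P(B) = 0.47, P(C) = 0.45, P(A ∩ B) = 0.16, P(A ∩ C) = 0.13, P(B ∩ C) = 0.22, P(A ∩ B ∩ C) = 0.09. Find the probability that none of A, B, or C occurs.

By inclusion–exclusion:
P(A ∪ B ∪ C) = 0.42 + 0.47 + 0.45 − 0.16 − 0.13 − 0.22 + 0.09 = 0.92
P(none) = 1 − 0.92 = 0.08

0.08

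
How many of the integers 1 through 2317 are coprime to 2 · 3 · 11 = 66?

703

⌊2317/2⌋ + ⌊2317/3⌋ + ⌊2317/11⌋ − ⌊2317/6⌋ − ⌊2317/22⌋ − ⌊2317/33⌋ + ⌊2317/66⌋ = 1158 + 772 + 210 − 386 − 105 − 70 + 35 = 1614
2317 − 1614 = 703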